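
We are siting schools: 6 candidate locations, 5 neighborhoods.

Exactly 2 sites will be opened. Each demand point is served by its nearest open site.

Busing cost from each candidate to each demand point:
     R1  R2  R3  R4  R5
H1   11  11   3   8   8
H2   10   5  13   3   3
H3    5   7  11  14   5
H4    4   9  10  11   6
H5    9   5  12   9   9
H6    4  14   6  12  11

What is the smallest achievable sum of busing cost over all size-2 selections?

Open {H2, H6}.
  R1→H6 4, R2→H2 5, R3→H6 6, R4→H2 3, R5→H2 3  ⇒ total 21.
Compare {H1, H2}: total 24.
Compare {H2, H4}: total 25.
No size-2 selection does better; minimum is 21.

21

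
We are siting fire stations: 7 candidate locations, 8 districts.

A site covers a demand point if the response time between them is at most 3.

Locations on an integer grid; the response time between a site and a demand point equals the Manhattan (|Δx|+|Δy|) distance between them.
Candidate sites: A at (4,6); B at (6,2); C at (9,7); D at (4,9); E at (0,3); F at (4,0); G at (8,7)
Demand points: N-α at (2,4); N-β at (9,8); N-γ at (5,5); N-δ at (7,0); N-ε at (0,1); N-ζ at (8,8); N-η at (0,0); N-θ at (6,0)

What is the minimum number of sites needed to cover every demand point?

4

Coverage sets (demand points within 3 of each site):
  A: {N-γ}
  B: {N-δ, N-θ}
  C: {N-β, N-ζ}
  D: {}
  E: {N-α, N-ε, N-η}
  F: {N-δ, N-θ}
  G: {N-β, N-ζ}
No 3 sites suffice: every size-3 union leaves at least one demand point uncovered.
But {A, B, C, E} covers everything, so the minimum is 4.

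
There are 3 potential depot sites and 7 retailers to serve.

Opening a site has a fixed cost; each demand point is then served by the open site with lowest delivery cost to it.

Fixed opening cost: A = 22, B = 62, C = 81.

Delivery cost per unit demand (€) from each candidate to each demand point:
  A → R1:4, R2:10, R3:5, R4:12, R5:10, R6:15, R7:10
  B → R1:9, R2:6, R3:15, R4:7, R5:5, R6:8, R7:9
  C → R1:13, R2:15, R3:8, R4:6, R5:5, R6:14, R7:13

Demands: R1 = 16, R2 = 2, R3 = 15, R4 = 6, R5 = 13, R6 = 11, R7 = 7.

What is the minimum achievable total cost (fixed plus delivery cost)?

Open {A, B}: assign each demand point to its cheapest open site.
  R1→A 16×4=64, R2→B 2×6=12, R3→A 15×5=75, R4→B 6×7=42, R5→B 13×5=65, R6→B 11×8=88, R7→B 7×9=63
  delivery cost 409, fixed 84 → total 493.
Compare {A, B, C}: delivery cost 403 + fixed 165 = 568.
Compare {A, C}: delivery cost 484 + fixed 103 = 587.
Compare {A}: delivery cost 596 + fixed 22 = 618.
All other subsets cost ≥ 568. Minimum total cost: 493.

493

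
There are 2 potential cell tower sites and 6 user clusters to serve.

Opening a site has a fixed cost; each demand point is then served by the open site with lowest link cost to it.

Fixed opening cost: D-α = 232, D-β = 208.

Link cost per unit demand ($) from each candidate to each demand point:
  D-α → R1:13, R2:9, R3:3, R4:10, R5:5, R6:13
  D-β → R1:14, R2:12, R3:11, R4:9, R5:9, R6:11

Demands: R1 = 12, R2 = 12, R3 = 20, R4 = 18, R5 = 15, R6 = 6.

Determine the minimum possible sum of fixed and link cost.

889

Open {D-α}: assign each demand point to its cheapest open site.
  R1→D-α 12×13=156, R2→D-α 12×9=108, R3→D-α 20×3=60, R4→D-α 18×10=180, R5→D-α 15×5=75, R6→D-α 6×13=78
  link cost 657, fixed 232 → total 889.
Compare {D-α, D-β}: link cost 627 + fixed 440 = 1067.
Compare {D-β}: link cost 895 + fixed 208 = 1103.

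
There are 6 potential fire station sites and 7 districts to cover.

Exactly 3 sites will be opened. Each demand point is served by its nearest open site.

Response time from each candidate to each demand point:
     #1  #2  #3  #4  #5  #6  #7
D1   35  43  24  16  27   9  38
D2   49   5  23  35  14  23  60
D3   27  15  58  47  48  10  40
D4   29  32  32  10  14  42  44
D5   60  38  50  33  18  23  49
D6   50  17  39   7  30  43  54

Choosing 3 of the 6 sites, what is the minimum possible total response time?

Open {D2, D3, D6}.
  #1→D3 27, #2→D2 5, #3→D2 23, #4→D6 7, #5→D2 14, #6→D3 10, #7→D3 40  ⇒ total 126.
Compare {D1, D2, D4}: total 128.
Compare {D2, D3, D4}: total 129.
No size-3 selection does better; minimum is 126.

126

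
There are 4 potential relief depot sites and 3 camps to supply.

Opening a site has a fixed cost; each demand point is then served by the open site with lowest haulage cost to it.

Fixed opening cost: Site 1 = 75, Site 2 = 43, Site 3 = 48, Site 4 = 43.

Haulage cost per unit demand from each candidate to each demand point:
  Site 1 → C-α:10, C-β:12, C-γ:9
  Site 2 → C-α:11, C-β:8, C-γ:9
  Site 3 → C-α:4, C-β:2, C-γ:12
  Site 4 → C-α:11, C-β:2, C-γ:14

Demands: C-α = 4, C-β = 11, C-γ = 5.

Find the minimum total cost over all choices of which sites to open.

146

Open {Site 3}: assign each demand point to its cheapest open site.
  C-α→Site 3 4×4=16, C-β→Site 3 11×2=22, C-γ→Site 3 5×12=60
  haulage cost 98, fixed 48 → total 146.
Compare {Site 2, Site 3}: haulage cost 83 + fixed 91 = 174.
Compare {Site 4}: haulage cost 136 + fixed 43 = 179.
Compare {Site 3, Site 4}: haulage cost 98 + fixed 91 = 189.
All other subsets cost ≥ 174. Minimum total cost: 146.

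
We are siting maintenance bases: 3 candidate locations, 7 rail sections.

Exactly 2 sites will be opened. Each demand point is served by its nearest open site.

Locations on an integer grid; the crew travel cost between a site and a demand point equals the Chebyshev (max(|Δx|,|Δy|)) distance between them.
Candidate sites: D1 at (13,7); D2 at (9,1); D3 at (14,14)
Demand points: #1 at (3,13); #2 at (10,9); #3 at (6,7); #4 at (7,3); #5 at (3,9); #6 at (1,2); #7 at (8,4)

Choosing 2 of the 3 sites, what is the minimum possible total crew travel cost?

Open {D1, D2}.
  #1→D1 10, #2→D1 3, #3→D2 6, #4→D2 2, #5→D2 8, #6→D2 8, #7→D2 3  ⇒ total 40.
Compare {D2, D3}: total 43.
Compare {D1, D3}: total 53.

40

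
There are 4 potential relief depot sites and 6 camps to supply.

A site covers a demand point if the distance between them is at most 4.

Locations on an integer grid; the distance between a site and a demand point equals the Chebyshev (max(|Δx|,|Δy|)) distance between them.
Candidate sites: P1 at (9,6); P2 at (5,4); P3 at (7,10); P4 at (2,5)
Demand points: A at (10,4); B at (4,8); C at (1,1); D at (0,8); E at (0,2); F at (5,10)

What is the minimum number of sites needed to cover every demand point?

Coverage sets (demand points within 4 of each site):
  P1: {A, F}
  P2: {B, C}
  P3: {B, F}
  P4: {B, C, D, E}
No single site covers all 6 demand points.
But {P1, P4} covers everything, so the minimum is 2.

2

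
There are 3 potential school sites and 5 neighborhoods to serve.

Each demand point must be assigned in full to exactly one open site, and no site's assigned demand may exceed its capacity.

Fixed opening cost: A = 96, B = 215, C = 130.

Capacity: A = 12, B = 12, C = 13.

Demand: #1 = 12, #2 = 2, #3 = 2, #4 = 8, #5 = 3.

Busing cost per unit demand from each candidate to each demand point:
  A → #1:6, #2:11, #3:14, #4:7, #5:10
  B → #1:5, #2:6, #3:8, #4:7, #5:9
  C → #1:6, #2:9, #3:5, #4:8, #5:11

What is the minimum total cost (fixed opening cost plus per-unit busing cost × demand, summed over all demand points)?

Open {A, B, C}; cheapest assignment that respects the capacities:
  A (cap 12, load 11): #4, #5 — cost 8×7 + 3×10 = 86
  B (cap 12, load 12): #1 — cost 12×5 = 60
  C (cap 13, load 4): #2, #3 — cost 2×9 + 2×5 = 28
  Shipping 174, fixed 441 → total 615.
  Any other capacity-feasible assignment to {A, B, C} ships for at least 174.
Total demand is 27 and no other set of sites has combined capacity ≥ 27, so {A, B, C} is the only feasible choice of open sites. Minimum: 615.

615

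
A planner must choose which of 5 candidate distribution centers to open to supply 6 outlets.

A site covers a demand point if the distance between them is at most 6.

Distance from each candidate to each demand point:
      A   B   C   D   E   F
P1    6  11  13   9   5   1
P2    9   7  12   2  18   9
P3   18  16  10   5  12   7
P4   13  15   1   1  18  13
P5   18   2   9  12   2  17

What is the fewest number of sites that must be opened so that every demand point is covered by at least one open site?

3

Coverage sets (demand points within 6 of each site):
  P1: {A, E, F}
  P2: {D}
  P3: {D}
  P4: {C, D}
  P5: {B, E}
No 2 sites suffice: every size-2 union leaves at least one demand point uncovered.
But {P1, P4, P5} covers everything, so the minimum is 3.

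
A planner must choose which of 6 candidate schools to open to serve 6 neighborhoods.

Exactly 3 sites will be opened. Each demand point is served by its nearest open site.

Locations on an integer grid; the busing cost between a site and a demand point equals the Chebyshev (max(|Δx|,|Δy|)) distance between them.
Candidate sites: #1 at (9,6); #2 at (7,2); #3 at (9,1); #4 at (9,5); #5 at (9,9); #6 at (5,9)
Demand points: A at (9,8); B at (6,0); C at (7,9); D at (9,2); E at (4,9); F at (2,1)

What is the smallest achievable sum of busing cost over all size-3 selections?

Open {#2, #5, #6}.
  A→#5 1, B→#2 2, C→#5 2, D→#2 2, E→#6 1, F→#2 5  ⇒ total 13.
Compare {#1, #2, #6}: total 14.
Compare {#2, #3, #6}: total 15.
No size-3 selection does better; minimum is 13.

13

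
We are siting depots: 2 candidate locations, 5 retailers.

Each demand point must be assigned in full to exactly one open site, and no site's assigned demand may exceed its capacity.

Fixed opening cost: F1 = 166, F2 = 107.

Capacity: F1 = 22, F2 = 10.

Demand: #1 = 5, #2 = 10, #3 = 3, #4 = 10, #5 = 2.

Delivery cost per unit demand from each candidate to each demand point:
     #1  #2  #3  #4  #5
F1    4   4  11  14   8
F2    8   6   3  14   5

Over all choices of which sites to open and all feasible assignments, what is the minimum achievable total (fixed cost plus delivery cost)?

Open {F1, F2}; cheapest assignment that respects the capacities:
  F1 (cap 22, load 20): #2, #4 — cost 10×4 + 10×14 = 180
  F2 (cap 10, load 10): #1, #3, #5 — cost 5×8 + 3×3 + 2×5 = 59
  Shipping 239, fixed 273 → total 512.
  Any other capacity-feasible assignment to {F1, F2} ships for at least 239.
Total demand is 30 and no other set of sites has combined capacity ≥ 30, so {F1, F2} is the only feasible choice of open sites. Minimum: 512.

512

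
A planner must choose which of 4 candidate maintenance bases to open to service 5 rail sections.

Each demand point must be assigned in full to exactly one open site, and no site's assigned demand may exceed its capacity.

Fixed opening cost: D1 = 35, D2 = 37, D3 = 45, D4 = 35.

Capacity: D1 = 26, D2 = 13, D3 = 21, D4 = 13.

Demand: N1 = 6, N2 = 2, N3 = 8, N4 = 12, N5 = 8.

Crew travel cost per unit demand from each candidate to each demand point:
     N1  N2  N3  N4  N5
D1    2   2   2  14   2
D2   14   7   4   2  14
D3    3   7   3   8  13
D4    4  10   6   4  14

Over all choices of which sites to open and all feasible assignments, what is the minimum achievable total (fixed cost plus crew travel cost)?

144

Open {D1, D2}; cheapest assignment that respects the capacities:
  D1 (cap 26, load 24): N1, N2, N3, N5 — cost 6×2 + 2×2 + 8×2 + 8×2 = 48
  D2 (cap 13, load 12): N4 — cost 12×2 = 24
  Shipping 72, fixed 72 → total 144.
  Any other capacity-feasible assignment to {D1, D2} ships for at least 72.
Compare {D1, D4}: its best feasible assignment gives total 166.
Compare {D1, D2, D4}: its best feasible assignment gives total 179.
Every other set of open sites that can feasibly serve all demand totals ≥ 166 even under its best assignment. Minimum: 144.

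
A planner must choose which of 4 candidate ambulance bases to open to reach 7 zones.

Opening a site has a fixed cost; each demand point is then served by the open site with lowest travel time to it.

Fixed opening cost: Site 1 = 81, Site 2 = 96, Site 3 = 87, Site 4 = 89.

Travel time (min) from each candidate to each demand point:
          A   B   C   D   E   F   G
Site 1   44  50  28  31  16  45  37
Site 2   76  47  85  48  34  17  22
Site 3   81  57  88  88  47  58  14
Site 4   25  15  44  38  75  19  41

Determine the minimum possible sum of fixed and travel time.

Open {Site 1}: assign each demand point to its cheapest open site.
  A→Site 1 44, B→Site 1 50, C→Site 1 28, D→Site 1 31, E→Site 1 16, F→Site 1 45, G→Site 1 37
  travel time 251, fixed 81 → total 332.
Compare {Site 1, Site 4}: travel time 171 + fixed 170 = 341.
Compare {Site 4}: travel time 257 + fixed 89 = 346.
Compare {Site 3, Site 4}: travel time 202 + fixed 176 = 378.
All other subsets cost ≥ 341. Minimum total cost: 332.

332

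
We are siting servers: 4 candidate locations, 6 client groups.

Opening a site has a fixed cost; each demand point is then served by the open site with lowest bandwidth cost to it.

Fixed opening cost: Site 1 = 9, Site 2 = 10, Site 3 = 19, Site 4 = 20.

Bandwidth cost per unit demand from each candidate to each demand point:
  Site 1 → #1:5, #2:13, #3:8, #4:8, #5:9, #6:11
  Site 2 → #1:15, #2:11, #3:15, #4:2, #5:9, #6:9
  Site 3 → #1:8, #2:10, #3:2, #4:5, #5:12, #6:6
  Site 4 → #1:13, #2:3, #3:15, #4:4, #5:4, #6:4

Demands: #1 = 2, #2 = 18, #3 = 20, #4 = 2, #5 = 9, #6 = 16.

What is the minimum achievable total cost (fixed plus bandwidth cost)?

Open {Site 3, Site 4}: assign each demand point to its cheapest open site.
  #1→Site 3 2×8=16, #2→Site 4 18×3=54, #3→Site 3 20×2=40, #4→Site 4 2×4=8, #5→Site 4 9×4=36, #6→Site 4 16×4=64
  bandwidth cost 218, fixed 39 → total 257.
Compare {Site 1, Site 3, Site 4}: bandwidth cost 212 + fixed 48 = 260.
Compare {Site 2, Site 3, Site 4}: bandwidth cost 214 + fixed 49 = 263.
Compare {Site 1, Site 2, Site 3, Site 4}: bandwidth cost 208 + fixed 58 = 266.
All other subsets cost ≥ 260. Minimum total cost: 257.

257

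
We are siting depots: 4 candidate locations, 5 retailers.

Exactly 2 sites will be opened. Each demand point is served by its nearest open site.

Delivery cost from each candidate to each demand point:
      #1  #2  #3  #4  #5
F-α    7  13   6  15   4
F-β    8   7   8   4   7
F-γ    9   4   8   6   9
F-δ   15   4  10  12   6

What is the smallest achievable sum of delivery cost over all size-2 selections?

Open {F-α, F-γ}.
  #1→F-α 7, #2→F-γ 4, #3→F-α 6, #4→F-γ 6, #5→F-α 4  ⇒ total 27.
Compare {F-α, F-β}: total 28.
Compare {F-β, F-δ}: total 30.
No size-2 selection does better; minimum is 27.

27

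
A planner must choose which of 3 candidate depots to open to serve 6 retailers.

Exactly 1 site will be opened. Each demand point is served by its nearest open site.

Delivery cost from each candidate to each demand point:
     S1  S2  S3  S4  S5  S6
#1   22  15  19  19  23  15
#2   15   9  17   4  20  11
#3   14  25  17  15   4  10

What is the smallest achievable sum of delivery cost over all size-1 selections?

76

Open {#2}.
  S1→#2 15, S2→#2 9, S3→#2 17, S4→#2 4, S5→#2 20, S6→#2 11  ⇒ total 76.
Compare {#3}: total 85.
Compare {#1}: total 113.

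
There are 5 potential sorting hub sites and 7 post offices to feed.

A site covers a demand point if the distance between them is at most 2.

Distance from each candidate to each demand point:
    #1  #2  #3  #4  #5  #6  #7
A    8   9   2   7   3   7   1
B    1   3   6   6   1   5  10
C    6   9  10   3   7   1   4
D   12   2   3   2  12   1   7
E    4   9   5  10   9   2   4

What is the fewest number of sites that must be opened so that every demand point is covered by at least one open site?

Coverage sets (demand points within 2 of each site):
  A: {#3, #7}
  B: {#1, #5}
  C: {#6}
  D: {#2, #4, #6}
  E: {#6}
No 2 sites suffice: every size-2 union leaves at least one demand point uncovered.
But {A, B, D} covers everything, so the minimum is 3.

3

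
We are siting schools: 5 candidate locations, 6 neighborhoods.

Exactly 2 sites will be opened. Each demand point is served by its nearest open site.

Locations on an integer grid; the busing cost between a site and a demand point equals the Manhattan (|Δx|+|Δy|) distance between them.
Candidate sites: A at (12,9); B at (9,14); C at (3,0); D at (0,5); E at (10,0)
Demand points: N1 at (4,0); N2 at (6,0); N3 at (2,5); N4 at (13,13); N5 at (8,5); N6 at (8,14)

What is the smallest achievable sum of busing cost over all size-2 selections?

Open {B, C}.
  N1→C 1, N2→C 3, N3→C 6, N4→B 5, N5→B 10, N6→B 1  ⇒ total 26.
Compare {A, C}: total 32.
Compare {B, D}: total 36.
No size-2 selection does better; minimum is 26.

26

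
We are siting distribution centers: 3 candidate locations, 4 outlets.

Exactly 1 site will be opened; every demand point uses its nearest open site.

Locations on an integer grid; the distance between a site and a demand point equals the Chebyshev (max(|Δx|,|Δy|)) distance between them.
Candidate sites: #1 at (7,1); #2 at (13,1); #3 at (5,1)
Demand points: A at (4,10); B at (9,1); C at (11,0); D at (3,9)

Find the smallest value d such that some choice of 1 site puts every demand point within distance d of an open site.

Open {#1}.
  Farthest demand point is A at distance 9 (to #1); all others are ≤ 9.
With {#3} the worst case is 9.
With {#2} the worst case is 10.
No size-1 selection achieves below 9.

9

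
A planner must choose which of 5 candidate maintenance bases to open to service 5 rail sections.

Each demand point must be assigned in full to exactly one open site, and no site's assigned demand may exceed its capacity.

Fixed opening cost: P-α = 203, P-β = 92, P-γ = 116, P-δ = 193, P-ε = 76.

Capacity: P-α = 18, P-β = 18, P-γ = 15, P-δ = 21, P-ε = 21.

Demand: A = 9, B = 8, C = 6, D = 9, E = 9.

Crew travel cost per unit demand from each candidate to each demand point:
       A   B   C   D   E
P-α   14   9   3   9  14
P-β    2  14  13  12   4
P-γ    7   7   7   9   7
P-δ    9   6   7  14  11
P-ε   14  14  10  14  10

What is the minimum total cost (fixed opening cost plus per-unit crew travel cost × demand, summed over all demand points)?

562

Open {P-β, P-γ, P-ε}; cheapest assignment that respects the capacities:
  P-β (cap 18, load 18): A, E — cost 9×2 + 9×4 = 54
  P-γ (cap 15, load 14): B, C — cost 8×7 + 6×7 = 98
  P-ε (cap 21, load 9): D — cost 9×14 = 126
  Shipping 278, fixed 284 → total 562.
  Any other capacity-feasible assignment to {P-β, P-γ, P-ε} ships for at least 278.
Compare {P-α, P-β, P-γ}: its best feasible assignment gives total 620.
Compare {P-β, P-γ, P-δ}: its best feasible assignment gives total 626.
Every other set of open sites that can feasibly serve all demand totals ≥ 620 even under its best assignment. Minimum: 562.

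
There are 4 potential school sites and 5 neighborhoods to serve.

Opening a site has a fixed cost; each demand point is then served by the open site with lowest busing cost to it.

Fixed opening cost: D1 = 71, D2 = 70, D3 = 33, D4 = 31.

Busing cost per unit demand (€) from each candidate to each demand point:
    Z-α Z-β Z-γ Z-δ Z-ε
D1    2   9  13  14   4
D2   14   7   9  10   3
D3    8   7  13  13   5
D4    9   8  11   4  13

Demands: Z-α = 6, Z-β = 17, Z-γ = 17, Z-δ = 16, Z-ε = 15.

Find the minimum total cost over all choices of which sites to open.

Open {D2, D4}: assign each demand point to its cheapest open site.
  Z-α→D4 6×9=54, Z-β→D2 17×7=119, Z-γ→D2 17×9=153, Z-δ→D4 16×4=64, Z-ε→D2 15×3=45
  busing cost 435, fixed 101 → total 536.
Compare {D3, D4}: busing cost 493 + fixed 64 = 557.
Compare {D1, D4}: busing cost 459 + fixed 102 = 561.
Compare {D2, D3, D4}: busing cost 429 + fixed 134 = 563.
All other subsets cost ≥ 557. Minimum total cost: 536.

536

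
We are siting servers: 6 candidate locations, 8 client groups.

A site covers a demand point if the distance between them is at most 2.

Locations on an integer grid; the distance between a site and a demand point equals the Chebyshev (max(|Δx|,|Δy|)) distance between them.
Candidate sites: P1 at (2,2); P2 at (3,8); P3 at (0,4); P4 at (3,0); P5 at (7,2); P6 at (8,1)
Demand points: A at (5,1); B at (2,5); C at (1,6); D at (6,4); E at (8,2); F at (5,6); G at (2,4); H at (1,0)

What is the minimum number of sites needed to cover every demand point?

Coverage sets (demand points within 2 of each site):
  P1: {G, H}
  P2: {C, F}
  P3: {B, C, G}
  P4: {A, H}
  P5: {A, D, E}
  P6: {E}
No 3 sites suffice: every size-3 union leaves at least one demand point uncovered.
But {P1, P2, P3, P5} covers everything, so the minimum is 4.

4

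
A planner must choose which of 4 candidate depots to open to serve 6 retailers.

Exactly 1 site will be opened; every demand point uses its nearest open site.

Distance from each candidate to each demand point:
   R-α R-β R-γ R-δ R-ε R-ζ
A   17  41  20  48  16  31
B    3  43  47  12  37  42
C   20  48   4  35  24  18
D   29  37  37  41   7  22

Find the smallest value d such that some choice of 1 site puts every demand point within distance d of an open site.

Open {D}.
  Farthest demand point is R-δ at distance 41 (to D); all others are ≤ 41.
With {B} the worst case is 47.
With {A} the worst case is 48.
No size-1 selection achieves below 41.

41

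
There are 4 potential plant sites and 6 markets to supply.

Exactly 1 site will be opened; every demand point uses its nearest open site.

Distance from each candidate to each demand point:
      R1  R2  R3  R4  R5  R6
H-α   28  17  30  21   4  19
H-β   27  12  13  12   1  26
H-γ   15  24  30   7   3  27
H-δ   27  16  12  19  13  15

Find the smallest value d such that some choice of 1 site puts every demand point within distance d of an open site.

27

Open {H-β}.
  Farthest demand point is R1 at distance 27 (to H-β); all others are ≤ 27.
With {H-δ} the worst case is 27.
With {H-α} the worst case is 30.
No size-1 selection achieves below 27.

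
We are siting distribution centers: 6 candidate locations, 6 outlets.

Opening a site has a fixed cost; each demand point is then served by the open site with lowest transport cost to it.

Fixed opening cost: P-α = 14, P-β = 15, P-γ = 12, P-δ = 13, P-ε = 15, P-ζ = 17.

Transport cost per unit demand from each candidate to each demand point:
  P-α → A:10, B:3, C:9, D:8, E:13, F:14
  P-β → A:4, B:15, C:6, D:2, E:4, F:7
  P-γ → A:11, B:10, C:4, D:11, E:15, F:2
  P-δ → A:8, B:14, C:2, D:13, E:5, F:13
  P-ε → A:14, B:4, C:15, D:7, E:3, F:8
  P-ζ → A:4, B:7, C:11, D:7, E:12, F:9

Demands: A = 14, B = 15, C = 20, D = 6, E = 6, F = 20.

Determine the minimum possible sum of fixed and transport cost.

Open {P-α, P-β, P-γ, P-δ}: assign each demand point to its cheapest open site.
  A→P-β 14×4=56, B→P-α 15×3=45, C→P-δ 20×2=40, D→P-β 6×2=12, E→P-β 6×4=24, F→P-γ 20×2=40
  transport cost 217, fixed 54 → total 271.
Compare {P-α, P-β, P-γ, P-δ, P-ε}: transport cost 211 + fixed 69 = 280.
Compare {P-β, P-γ, P-δ, P-ε}: transport cost 226 + fixed 55 = 281.
Compare {P-α, P-β, P-γ, P-δ, P-ζ}: transport cost 217 + fixed 71 = 288.
All other subsets cost ≥ 280. Minimum total cost: 271.

271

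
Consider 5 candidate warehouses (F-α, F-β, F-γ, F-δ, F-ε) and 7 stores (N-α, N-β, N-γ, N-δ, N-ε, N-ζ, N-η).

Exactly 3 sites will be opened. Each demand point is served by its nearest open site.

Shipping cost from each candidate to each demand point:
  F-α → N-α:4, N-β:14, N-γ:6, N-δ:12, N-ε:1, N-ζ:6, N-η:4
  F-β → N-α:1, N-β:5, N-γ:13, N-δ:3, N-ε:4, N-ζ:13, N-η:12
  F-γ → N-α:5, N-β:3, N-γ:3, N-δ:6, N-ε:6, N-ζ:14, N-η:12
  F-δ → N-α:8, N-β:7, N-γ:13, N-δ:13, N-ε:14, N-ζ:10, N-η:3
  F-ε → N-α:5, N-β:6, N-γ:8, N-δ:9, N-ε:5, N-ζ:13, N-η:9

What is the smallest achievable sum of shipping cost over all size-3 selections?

21

Open {F-α, F-β, F-γ}.
  N-α→F-β 1, N-β→F-γ 3, N-γ→F-γ 3, N-δ→F-β 3, N-ε→F-α 1, N-ζ→F-α 6, N-η→F-α 4  ⇒ total 21.
Compare {F-α, F-β, F-δ}: total 25.
Compare {F-α, F-β, F-ε}: total 26.
No size-3 selection does better; minimum is 21.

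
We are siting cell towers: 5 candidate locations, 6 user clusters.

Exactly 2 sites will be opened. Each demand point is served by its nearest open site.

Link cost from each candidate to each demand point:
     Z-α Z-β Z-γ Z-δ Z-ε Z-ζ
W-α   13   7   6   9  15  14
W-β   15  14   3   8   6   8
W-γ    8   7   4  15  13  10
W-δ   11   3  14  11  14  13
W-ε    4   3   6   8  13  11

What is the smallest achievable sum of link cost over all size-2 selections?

Open {W-β, W-ε}.
  Z-α→W-ε 4, Z-β→W-ε 3, Z-γ→W-β 3, Z-δ→W-β 8, Z-ε→W-β 6, Z-ζ→W-β 8  ⇒ total 32.
Compare {W-β, W-δ}: total 39.
Compare {W-β, W-γ}: total 40.
No size-2 selection does better; minimum is 32.

32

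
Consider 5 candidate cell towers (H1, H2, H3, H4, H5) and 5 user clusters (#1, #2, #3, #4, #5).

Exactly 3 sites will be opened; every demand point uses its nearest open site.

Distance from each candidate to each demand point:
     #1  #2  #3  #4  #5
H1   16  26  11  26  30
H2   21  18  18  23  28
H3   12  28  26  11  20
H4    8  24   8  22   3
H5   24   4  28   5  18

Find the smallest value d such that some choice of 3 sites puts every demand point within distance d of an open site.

8

Open {H1, H4, H5}.
  Farthest demand point is #1 at distance 8 (to H4); all others are ≤ 8.
With {H2, H4, H5} the worst case is 8.
With {H3, H4, H5} the worst case is 8.
No size-3 selection achieves below 8.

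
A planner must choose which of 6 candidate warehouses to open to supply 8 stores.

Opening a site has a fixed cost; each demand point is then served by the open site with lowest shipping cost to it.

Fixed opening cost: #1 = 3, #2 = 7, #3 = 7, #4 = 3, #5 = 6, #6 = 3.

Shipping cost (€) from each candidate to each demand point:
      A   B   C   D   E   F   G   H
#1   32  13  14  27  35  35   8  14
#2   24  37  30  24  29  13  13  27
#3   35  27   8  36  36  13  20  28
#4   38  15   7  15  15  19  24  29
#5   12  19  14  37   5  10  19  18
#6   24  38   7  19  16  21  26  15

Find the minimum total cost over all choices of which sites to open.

Open {#1, #4, #5}: assign each demand point to its cheapest open site.
  A→#5 12, B→#1 13, C→#4 7, D→#4 15, E→#5 5, F→#5 10, G→#1 8, H→#1 14
  shipping cost 84, fixed 12 → total 96.
Compare {#1, #4, #5, #6}: shipping cost 84 + fixed 15 = 99.
Compare {#1, #5, #6}: shipping cost 88 + fixed 12 = 100.
Compare {#1, #2, #4, #5}: shipping cost 84 + fixed 19 = 103.
All other subsets cost ≥ 99. Minimum total cost: 96.

96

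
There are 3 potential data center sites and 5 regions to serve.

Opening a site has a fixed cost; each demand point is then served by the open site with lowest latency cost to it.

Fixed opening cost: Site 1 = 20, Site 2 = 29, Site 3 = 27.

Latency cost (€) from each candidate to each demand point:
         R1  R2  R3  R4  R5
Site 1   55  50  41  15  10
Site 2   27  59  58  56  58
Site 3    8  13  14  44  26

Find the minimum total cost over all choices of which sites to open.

Open {Site 1, Site 3}: assign each demand point to its cheapest open site.
  R1→Site 3 8, R2→Site 3 13, R3→Site 3 14, R4→Site 1 15, R5→Site 1 10
  latency cost 60, fixed 47 → total 107.
Compare {Site 3}: latency cost 105 + fixed 27 = 132.
Compare {Site 1, Site 2, Site 3}: latency cost 60 + fixed 76 = 136.
Compare {Site 2, Site 3}: latency cost 105 + fixed 56 = 161.
All other subsets cost ≥ 132. Minimum total cost: 107.

107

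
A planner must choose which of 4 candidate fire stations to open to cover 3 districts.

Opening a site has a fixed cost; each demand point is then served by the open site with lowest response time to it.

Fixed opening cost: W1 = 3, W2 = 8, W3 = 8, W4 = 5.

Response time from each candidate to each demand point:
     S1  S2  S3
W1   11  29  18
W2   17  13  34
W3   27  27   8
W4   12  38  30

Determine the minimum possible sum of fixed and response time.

Open {W1, W2, W3}: assign each demand point to its cheapest open site.
  S1→W1 11, S2→W2 13, S3→W3 8
  response time 32, fixed 19 → total 51.
Compare {W1, W2}: response time 42 + fixed 11 = 53.
Compare {W2, W3}: response time 38 + fixed 16 = 54.
Compare {W2, W3, W4}: response time 33 + fixed 21 = 54.
All other subsets cost ≥ 53. Minimum total cost: 51.

51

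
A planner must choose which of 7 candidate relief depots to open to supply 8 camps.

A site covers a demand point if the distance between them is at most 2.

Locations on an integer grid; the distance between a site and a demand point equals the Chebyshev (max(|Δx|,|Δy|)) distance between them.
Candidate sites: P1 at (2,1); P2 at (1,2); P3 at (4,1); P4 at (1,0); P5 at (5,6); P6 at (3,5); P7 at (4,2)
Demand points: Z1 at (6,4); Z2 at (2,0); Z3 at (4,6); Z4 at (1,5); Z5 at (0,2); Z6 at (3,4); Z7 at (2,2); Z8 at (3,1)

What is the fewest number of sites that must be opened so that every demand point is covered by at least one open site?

Coverage sets (demand points within 2 of each site):
  P1: {Z2, Z5, Z7, Z8}
  P2: {Z2, Z5, Z6, Z7, Z8}
  P3: {Z2, Z7, Z8}
  P4: {Z2, Z5, Z7, Z8}
  P5: {Z1, Z3, Z6}
  P6: {Z3, Z4, Z6}
  P7: {Z1, Z2, Z6, Z7, Z8}
No 2 sites suffice: every size-2 union leaves at least one demand point uncovered.
But {P1, P5, P6} covers everything, so the minimum is 3.

3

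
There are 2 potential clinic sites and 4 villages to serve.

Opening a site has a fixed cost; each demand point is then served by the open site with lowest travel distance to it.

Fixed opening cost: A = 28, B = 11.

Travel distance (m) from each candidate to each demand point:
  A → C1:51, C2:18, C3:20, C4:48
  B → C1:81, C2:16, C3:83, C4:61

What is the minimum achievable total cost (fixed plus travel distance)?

165

Open {A}: assign each demand point to its cheapest open site.
  C1→A 51, C2→A 18, C3→A 20, C4→A 48
  travel distance 137, fixed 28 → total 165.
Compare {A, B}: travel distance 135 + fixed 39 = 174.
Compare {B}: travel distance 241 + fixed 11 = 252.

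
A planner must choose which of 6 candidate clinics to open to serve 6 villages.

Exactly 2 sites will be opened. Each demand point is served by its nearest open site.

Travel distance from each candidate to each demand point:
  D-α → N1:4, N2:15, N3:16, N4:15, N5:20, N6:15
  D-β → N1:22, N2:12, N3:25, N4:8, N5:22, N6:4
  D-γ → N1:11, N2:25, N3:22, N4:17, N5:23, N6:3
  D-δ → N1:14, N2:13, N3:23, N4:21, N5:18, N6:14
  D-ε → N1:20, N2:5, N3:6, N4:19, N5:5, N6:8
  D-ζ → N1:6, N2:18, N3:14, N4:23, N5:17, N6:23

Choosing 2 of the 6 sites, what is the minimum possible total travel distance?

43

Open {D-α, D-ε}.
  N1→D-α 4, N2→D-ε 5, N3→D-ε 6, N4→D-α 15, N5→D-ε 5, N6→D-ε 8  ⇒ total 43.
Compare {D-γ, D-ε}: total 47.
Compare {D-β, D-ε}: total 48.
No size-2 selection does better; minimum is 43.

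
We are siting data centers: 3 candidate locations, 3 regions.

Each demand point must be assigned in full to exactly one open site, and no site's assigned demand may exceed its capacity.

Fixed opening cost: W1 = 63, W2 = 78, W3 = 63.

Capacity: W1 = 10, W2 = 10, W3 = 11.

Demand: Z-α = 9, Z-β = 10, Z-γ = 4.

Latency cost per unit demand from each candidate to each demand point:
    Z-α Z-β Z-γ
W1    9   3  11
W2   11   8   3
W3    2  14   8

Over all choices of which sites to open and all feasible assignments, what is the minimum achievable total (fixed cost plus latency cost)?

264

Open {W1, W2, W3}; cheapest assignment that respects the capacities:
  W1 (cap 10, load 10): Z-β — cost 10×3 = 30
  W2 (cap 10, load 4): Z-γ — cost 4×3 = 12
  W3 (cap 11, load 9): Z-α — cost 9×2 = 18
  Shipping 60, fixed 204 → total 264.
  Any other capacity-feasible assignment to {W1, W2, W3} ships for at least 60.
Total demand is 23 and no other set of sites has combined capacity ≥ 23, so {W1, W2, W3} is the only feasible choice of open sites. Minimum: 264.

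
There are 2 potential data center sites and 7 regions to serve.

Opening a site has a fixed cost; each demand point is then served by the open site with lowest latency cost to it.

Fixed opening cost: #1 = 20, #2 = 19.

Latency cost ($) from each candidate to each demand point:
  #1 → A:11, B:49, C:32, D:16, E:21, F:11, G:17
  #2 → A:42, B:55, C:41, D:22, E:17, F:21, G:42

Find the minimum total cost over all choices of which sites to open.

Open {#1}: assign each demand point to its cheapest open site.
  A→#1 11, B→#1 49, C→#1 32, D→#1 16, E→#1 21, F→#1 11, G→#1 17
  latency cost 157, fixed 20 → total 177.
Compare {#1, #2}: latency cost 153 + fixed 39 = 192.
Compare {#2}: latency cost 240 + fixed 19 = 259.

177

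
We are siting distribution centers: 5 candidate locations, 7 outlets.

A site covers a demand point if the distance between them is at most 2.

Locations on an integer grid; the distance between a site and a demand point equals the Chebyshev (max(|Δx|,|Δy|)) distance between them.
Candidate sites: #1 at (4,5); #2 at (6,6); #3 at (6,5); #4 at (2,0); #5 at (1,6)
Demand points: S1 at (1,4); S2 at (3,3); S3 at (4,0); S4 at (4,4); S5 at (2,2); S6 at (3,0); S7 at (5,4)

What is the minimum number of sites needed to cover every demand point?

3

Coverage sets (demand points within 2 of each site):
  #1: {S2, S4, S7}
  #2: {S4, S7}
  #3: {S4, S7}
  #4: {S3, S5, S6}
  #5: {S1}
No 2 sites suffice: every size-2 union leaves at least one demand point uncovered.
But {#1, #4, #5} covers everything, so the minimum is 3.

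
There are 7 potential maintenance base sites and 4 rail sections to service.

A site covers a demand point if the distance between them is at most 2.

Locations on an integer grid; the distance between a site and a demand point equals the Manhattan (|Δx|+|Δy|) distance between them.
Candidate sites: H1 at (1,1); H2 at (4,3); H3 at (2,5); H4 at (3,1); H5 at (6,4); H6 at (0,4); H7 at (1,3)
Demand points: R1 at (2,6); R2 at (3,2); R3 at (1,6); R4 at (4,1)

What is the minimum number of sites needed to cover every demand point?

2

Coverage sets (demand points within 2 of each site):
  H1: {}
  H2: {R2, R4}
  H3: {R1, R3}
  H4: {R2, R4}
  H5: {}
  H6: {}
  H7: {}
No single site covers all 4 demand points.
But {H2, H3} covers everything, so the minimum is 2.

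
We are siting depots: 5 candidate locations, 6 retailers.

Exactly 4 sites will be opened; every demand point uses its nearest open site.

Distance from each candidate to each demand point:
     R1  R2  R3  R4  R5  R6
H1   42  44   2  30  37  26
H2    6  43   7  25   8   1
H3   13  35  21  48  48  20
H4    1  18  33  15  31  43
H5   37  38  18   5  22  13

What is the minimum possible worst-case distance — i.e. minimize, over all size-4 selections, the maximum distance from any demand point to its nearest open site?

Open {H1, H2, H3, H4}.
  Farthest demand point is R2 at distance 18 (to H4); all others are ≤ 18.
With {H1, H2, H4, H5} the worst case is 18.
With {H2, H3, H4, H5} the worst case is 18.
No size-4 selection achieves below 18.

18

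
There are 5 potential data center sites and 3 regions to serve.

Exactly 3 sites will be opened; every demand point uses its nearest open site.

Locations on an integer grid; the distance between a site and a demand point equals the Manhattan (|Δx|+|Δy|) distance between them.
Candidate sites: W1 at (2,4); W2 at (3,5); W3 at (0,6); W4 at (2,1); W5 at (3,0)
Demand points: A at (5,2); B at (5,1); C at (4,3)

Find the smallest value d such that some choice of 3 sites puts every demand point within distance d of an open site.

Open {W1, W2, W4}.
  Farthest demand point is A at distance 4 (to W4); all others are ≤ 4.
With {W1, W2, W5} the worst case is 4.
With {W1, W3, W4} the worst case is 4.
No size-3 selection achieves below 4.

4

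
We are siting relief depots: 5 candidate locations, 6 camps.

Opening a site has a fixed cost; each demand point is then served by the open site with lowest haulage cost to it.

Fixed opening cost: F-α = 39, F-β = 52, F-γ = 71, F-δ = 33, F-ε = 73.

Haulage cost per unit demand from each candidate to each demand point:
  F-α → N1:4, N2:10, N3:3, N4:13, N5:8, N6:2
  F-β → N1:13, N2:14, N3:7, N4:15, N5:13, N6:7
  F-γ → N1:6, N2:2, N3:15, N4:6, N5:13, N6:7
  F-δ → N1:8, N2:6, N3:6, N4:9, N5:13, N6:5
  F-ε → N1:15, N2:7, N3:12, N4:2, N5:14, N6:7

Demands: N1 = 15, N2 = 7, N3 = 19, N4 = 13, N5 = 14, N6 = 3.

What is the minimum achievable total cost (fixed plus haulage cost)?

422

Open {F-α, F-ε}: assign each demand point to its cheapest open site.
  N1→F-α 15×4=60, N2→F-ε 7×7=49, N3→F-α 19×3=57, N4→F-ε 13×2=26, N5→F-α 14×8=112, N6→F-α 3×2=6
  haulage cost 310, fixed 112 → total 422.
Compare {F-α, F-γ}: haulage cost 327 + fixed 110 = 437.
Compare {F-α, F-δ, F-ε}: haulage cost 303 + fixed 145 = 448.
Compare {F-α, F-γ, F-ε}: haulage cost 275 + fixed 183 = 458.
All other subsets cost ≥ 437. Minimum total cost: 422.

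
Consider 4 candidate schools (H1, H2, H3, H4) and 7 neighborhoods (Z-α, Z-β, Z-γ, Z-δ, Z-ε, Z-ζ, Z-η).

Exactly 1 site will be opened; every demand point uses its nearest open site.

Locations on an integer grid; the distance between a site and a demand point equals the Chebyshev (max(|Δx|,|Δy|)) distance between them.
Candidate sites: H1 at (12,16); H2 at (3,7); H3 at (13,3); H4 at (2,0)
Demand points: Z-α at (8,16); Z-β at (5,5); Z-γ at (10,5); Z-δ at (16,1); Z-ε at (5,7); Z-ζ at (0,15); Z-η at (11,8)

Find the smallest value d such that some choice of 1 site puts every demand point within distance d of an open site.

Open {H2}.
  Farthest demand point is Z-δ at distance 13 (to H2); all others are ≤ 13.
With {H3} the worst case is 13.
With {H1} the worst case is 15.
No size-1 selection achieves below 13.

13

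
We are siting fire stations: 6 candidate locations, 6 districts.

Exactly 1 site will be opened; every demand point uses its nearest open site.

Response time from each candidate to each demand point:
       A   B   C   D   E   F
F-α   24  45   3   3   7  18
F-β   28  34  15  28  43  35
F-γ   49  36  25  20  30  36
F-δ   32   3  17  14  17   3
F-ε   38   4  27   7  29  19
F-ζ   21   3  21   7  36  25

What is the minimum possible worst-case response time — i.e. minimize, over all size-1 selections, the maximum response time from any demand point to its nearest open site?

Open {F-δ}.
  Farthest demand point is A at response time 32 (to F-δ); all others are ≤ 32.
With {F-ζ} the worst case is 36.
With {F-ε} the worst case is 38.
No size-1 selection achieves below 32.

32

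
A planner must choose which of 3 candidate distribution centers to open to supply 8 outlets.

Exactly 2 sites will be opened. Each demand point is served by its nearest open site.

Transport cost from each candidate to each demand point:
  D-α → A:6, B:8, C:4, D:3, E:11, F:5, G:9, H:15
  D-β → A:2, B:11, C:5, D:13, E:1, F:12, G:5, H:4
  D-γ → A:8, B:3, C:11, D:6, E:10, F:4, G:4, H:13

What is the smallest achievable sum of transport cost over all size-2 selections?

Open {D-β, D-γ}.
  A→D-β 2, B→D-γ 3, C→D-β 5, D→D-γ 6, E→D-β 1, F→D-γ 4, G→D-γ 4, H→D-β 4  ⇒ total 29.
Compare {D-α, D-β}: total 32.
Compare {D-α, D-γ}: total 47.

29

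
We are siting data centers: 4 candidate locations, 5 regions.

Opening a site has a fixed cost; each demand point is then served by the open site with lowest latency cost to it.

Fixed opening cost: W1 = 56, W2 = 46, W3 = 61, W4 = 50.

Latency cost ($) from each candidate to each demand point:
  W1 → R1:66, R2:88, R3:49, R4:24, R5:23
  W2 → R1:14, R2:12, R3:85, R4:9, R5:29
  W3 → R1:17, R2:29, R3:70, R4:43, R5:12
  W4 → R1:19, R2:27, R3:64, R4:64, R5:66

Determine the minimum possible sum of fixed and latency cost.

Open {W2}: assign each demand point to its cheapest open site.
  R1→W2 14, R2→W2 12, R3→W2 85, R4→W2 9, R5→W2 29
  latency cost 149, fixed 46 → total 195.
Compare {W1, W2}: latency cost 107 + fixed 102 = 209.
Compare {W2, W3}: latency cost 117 + fixed 107 = 224.
Compare {W2, W4}: latency cost 128 + fixed 96 = 224.
All other subsets cost ≥ 209. Minimum total cost: 195.

195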